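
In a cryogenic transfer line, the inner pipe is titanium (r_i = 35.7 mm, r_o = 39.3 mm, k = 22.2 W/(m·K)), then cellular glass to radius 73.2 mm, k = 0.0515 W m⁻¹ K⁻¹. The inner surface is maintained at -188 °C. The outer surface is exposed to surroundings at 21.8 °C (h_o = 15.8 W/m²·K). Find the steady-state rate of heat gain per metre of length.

Q' = 102 W/m

Series thermal resistances, inner to outer:
  R'_titanium = ln(0.0393/0.0357)/(2πk) = 0.09607/(2π·22.2) = 6.888×10^-4 m·K/W
  R'_cellular glass = ln(0.0732/0.0393)/(2πk) = 0.6220/(2π·0.0515) = 1.922 m·K/W
  R'_conv,out = 1/(2πr h) = 1/(2π·0.0732·15.8) = 0.1376 m·K/W
ΣR = 6.888×10^-4 + 1.922 + 0.1376 = 2.060 m·K/W
Q' = ΔT/ΣR = (-188 °C − 21.8 °C)/2.060 = -102 W/m
(Negative Q' ⇒ heat flows inward; heat gain = 102 W/m.)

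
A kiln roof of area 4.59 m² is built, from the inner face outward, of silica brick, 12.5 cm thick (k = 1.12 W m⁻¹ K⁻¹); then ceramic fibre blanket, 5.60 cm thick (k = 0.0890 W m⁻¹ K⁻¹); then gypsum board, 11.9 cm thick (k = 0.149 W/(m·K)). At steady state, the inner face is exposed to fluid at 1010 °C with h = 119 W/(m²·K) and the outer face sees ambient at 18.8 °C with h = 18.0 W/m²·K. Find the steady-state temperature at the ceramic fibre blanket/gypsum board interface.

Series thermal resistances, inner to outer:
  R_conv,in = 1/(hA) = 1/(119·4.59) = 0.001831 K/W
  R_silica brick = L/(kA) = 0.125/(1.12·4.59) = 0.02432 K/W
  R_ceramic fibre blanket = L/(kA) = 0.0560/(0.0890·4.59) = 0.1371 K/W
  R_gypsum board = L/(kA) = 0.119/(0.149·4.59) = 0.1740 K/W
  R_conv,out = 1/(hA) = 1/(18.0·4.59) = 0.01210 K/W
ΣR = 0.001831 + 0.02432 + 0.1371 + 0.1740 + 0.01210 = 0.3494 K/W
Q = ΔT/ΣR = (1010 °C − 18.8 °C)/0.3494 = 2837 W
From the inner boundary to the ceramic fibre blanket/gypsum board interface, ΣR_partial = 0.1633 K/W.
T_interface = T_in − Q·ΣR_partial = 1010 °C − (2837)(0.1633) = 547 °C

T = 547 °C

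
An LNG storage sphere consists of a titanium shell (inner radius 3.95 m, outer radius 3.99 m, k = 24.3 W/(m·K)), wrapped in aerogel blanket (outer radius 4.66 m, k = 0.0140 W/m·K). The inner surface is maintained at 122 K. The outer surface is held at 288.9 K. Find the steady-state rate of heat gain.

Q = 815 W

Treat each layer as a resistance in series:
  R_titanium = (1/3.95 − 1/3.99)/(4πk) = 0.002538/(4π·24.3) = 8.311×10^-6 K/W
  R_aerogel blanket = (1/3.99 − 1/4.66)/(4πk) = 0.03603/(4π·0.0140) = 0.2048 K/W
ΣR = 8.311×10^-6 + 0.2048 = 0.2048 K/W
Q = ΔT/ΣR = (122 K − 288.9 K)/0.2048 = -815 W
(Negative Q ⇒ heat flows inward; heat gain = 815 W.)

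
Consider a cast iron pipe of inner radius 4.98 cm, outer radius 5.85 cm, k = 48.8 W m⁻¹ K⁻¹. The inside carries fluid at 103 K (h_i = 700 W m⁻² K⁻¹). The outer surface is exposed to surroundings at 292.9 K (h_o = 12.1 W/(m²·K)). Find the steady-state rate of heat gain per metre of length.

Q' = 826 W/m

Series thermal resistances, inner to outer:
  R'_conv,in = 1/(2πr h) = 1/(2π·0.0498·700) = 0.004566 m·K/W
  R'_cast iron = ln(0.0585/0.0498)/(2πk) = 0.1610/(2π·48.8) = 5.251×10^-4 m·K/W
  R'_conv,out = 1/(2πr h) = 1/(2π·0.0585·12.1) = 0.2248 m·K/W
ΣR = 0.004566 + 5.251×10^-4 + 0.2248 = 0.2299 m·K/W
Q' = ΔT/ΣR = (103 K − 292.9 K)/0.2299 = -826 W/m
(Negative Q' ⇒ heat flows inward; heat gain = 826 W/m.)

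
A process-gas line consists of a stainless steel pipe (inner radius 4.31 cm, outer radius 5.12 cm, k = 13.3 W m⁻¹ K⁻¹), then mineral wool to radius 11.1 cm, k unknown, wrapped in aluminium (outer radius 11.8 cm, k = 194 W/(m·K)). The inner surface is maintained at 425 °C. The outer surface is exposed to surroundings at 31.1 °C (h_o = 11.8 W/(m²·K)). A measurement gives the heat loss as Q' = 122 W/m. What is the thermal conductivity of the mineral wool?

ΣR = ΔT/Q' = |425 − 31.1|/122 = 3.229 m·K/W
Known resistances:
  R'_stainless steel = ln(0.0512/0.0431)/(2πk) = 0.1722/(2π·13.3) = 0.002061 m·K/W
  R'_aluminium = ln(0.118/0.111)/(2πk) = 0.06115/(2π·194) = 5.017×10^-5 m·K/W
  R'_conv,out = 1/(2πr h) = 1/(2π·0.118·11.8) = 0.1143 m·K/W
R_mineral wool = ΣR − ΣR_known = 3.229 − 0.1164 = 3.113 m·K/W
ln(r₂/r₁)/(2πk) = 3.113 ⇒ k = 0.7738/(2π·3.113) = 0.0396 W/m·K

k = 0.0396 W/m·K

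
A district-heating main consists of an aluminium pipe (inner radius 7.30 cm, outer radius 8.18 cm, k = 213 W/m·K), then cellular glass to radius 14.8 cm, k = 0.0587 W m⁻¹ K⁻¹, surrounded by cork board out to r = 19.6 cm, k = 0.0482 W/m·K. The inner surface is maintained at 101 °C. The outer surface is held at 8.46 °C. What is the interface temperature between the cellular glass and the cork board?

T = 42.3 °C

Series thermal resistances, inner to outer:
  R'_aluminium = ln(0.0818/0.0730)/(2πk) = 0.1138/(2π·213) = 8.505×10^-5 m·K/W
  R'_cellular glass = ln(0.148/0.0818)/(2πk) = 0.5929/(2π·0.0587) = 1.608 m·K/W
  R'_cork board = ln(0.196/0.148)/(2πk) = 0.2809/(2π·0.0482) = 0.9275 m·K/W
ΣR = 8.505×10^-5 + 1.608 + 0.9275 = 2.536 m·K/W
Q' = ΔT/ΣR = (101 °C − 8.46 °C)/2.536 = 36.49 W/m
From the inner boundary to the cellular glass/cork board interface, ΣR_partial = 1.608 m·K/W.
T_interface = T_in − Q'·ΣR_partial = 101 °C − (36.49)(1.608) = 42.3 °C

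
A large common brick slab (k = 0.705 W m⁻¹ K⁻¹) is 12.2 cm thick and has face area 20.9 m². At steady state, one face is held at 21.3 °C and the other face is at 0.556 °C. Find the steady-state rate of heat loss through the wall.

Q = kA·ΔT/L = 0.705 × 20.9 × |21.3 °C − 0.556 °C| / 0.122 = 2510 W

Q = 2510 W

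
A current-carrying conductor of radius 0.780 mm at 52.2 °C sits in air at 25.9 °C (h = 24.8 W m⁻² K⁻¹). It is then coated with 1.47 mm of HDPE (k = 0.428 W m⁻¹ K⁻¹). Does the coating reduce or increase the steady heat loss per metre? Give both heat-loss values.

Critical radius for a cylinder: r_cr = k/h = 0.0173 m = 1.73 cm.
Outer radius after coating: r₂ = 7.80×10^-4 + 0.00147 = 0.002250 m.
Since r₁ < r_cr and r₂ ≤ r_cr, the coating moves toward the maximum at r_cr — heat loss rises.
Bare: R = 1/(2πr₁h) = 8.228 m·K/W; Q = 26.3/8.228 = 3.20 W/m.
Coated: R = R_cond + R_conv = 3.246 m·K/W; Q = 26.3/3.246 = 8.10 W/m.

increases: 3.20 → 8.10 W/m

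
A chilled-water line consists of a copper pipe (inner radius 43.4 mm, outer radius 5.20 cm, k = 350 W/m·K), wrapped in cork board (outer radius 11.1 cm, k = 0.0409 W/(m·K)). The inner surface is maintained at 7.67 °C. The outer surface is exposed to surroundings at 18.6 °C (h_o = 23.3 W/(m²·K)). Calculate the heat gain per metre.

Series thermal resistances, inner to outer:
  R'_copper = ln(0.0520/0.0434)/(2πk) = 0.1808/(2π·350) = 8.221×10^-5 m·K/W
  R'_cork board = ln(0.111/0.0520)/(2πk) = 0.7583/(2π·0.0409) = 2.951 m·K/W
  R'_conv,out = 1/(2πr h) = 1/(2π·0.111·23.3) = 0.06154 m·K/W
ΣR = 8.221×10^-5 + 2.951 + 0.06154 = 3.013 m·K/W
Q' = ΔT/ΣR = (7.67 °C − 18.6 °C)/3.013 = -3.63 W/m
(Negative Q' ⇒ heat flows inward; heat gain = 3.63 W/m.)

Q' = 3.63 W/m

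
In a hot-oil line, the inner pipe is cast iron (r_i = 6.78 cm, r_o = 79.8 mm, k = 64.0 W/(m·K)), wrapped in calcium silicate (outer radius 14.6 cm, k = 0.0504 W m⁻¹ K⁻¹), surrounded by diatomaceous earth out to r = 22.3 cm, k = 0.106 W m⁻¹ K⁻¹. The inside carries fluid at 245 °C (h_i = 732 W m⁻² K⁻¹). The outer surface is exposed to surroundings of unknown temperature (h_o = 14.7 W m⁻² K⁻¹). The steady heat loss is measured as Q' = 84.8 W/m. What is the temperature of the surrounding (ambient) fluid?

T_out = 24.9 °C

Series resistances:
  R'_conv,in = 1/(2πr h) = 1/(2π·0.0678·732) = 0.003207 m·K/W
  R'_cast iron = ln(0.0798/0.0678)/(2πk) = 0.1630/(2π·64.0) = 4.053×10^-4 m·K/W
  R'_calcium silicate = ln(0.146/0.0798)/(2πk) = 0.6041/(2π·0.0504) = 1.908 m·K/W
  R'_diatomaceous earth = ln(0.223/0.146)/(2πk) = 0.4236/(2π·0.106) = 0.6360 m·K/W
  R'_conv,out = 1/(2πr h) = 1/(2π·0.223·14.7) = 0.04855 m·K/W
ΣR = 2.596 m·K/W
ΔT = Q'·ΣR = 84.8 × 2.596 = 220.1 K
Heat flows outward, so T_out = T_in − ΔT = 245 − 220.1 = 24.9 °C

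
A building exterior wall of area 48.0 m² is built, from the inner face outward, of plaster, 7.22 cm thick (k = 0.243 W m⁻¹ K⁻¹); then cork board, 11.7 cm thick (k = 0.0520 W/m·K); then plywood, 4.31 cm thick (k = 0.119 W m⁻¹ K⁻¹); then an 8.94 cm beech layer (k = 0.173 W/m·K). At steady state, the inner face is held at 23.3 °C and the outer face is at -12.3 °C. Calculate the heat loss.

Series thermal resistances, inner to outer:
  R_plaster = L/(kA) = 0.0722/(0.243·48.0) = 0.006190 K/W
  R_cork board = L/(kA) = 0.117/(0.0520·48.0) = 0.04688 K/W
  R_plywood = L/(kA) = 0.0431/(0.119·48.0) = 0.007546 K/W
  R_beech = L/(kA) = 0.0894/(0.173·48.0) = 0.01077 K/W
ΣR = 0.006190 + 0.04688 + 0.007546 + 0.01077 = 0.07139 K/W
Q = ΔT/ΣR = (23.3 °C − -12.3 °C)/0.07139 = 499 W

Q = 499 W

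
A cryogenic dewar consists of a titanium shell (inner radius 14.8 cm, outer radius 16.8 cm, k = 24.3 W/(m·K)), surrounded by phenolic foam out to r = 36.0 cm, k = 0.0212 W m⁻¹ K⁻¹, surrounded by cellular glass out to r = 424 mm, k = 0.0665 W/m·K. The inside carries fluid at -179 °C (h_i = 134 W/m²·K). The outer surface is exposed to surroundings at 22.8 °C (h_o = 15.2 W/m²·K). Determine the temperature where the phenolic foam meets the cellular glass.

Treat each layer as a resistance in series:
  R_conv,in = 1/(4πr²h) = 1/(4π·0.148²·134) = 0.02711 K/W
  R_titanium = (1/0.148 − 1/0.168)/(4πk) = 0.8044/(4π·24.3) = 0.002634 K/W
  R_phenolic foam = (1/0.168 − 1/0.360)/(4πk) = 3.175/(4π·0.0212) = 11.92 K/W
  R_cellular glass = (1/0.360 − 1/0.424)/(4πk) = 0.4193/(4π·0.0665) = 0.5017 K/W
  R_conv,out = 1/(4πr²h) = 1/(4π·0.424²·15.2) = 0.02912 K/W
ΣR = 0.02711 + 0.002634 + 11.92 + 0.5017 + 0.02912 = 12.48 K/W
Q = ΔT/ΣR = (-179 °C − 22.8 °C)/12.48 = -16.17 W
From the inner boundary to the phenolic foam/cellular glass interface, ΣR_partial = 11.95 K/W.
T_interface = T_in − Q·ΣR_partial = -179 °C − (-16.17)(11.95) = 14.2 °C

T = 14.2 °C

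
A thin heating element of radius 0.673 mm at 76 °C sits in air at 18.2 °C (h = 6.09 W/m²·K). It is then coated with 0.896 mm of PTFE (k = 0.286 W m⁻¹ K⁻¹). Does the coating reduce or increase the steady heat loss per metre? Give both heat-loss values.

Critical radius for a cylinder: r_cr = k/h = 0.0470 m = 4.70 cm.
Outer radius after coating: r₂ = 6.73×10^-4 + 8.96×10^-4 = 0.001569 m.
Since r₁ < r_cr and r₂ ≤ r_cr, the coating moves toward the maximum at r_cr — heat loss rises.
Bare: R = 1/(2πr₁h) = 38.83 m·K/W; Q = 57.8/38.83 = 1.49 W/m.
Coated: R = R_cond + R_conv = 17.13 m·K/W; Q = 57.8/17.13 = 3.37 W/m.

increases: 1.49 → 3.37 W/m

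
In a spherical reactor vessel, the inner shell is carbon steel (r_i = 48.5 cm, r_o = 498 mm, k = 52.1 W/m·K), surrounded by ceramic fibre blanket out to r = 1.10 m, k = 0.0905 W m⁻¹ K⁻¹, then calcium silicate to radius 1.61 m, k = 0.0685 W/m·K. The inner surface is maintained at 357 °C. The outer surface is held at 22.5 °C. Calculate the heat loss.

Q = 257 W

Treat each layer as a resistance in series:
  R_carbon steel = (1/0.485 − 1/0.498)/(4πk) = 0.05382/(4π·52.1) = 8.221×10^-5 K/W
  R_ceramic fibre blanket = (1/0.498 − 1/1.10)/(4πk) = 1.099/(4π·0.0905) = 0.9663 K/W
  R_calcium silicate = (1/1.10 − 1/1.61)/(4πk) = 0.2880/(4π·0.0685) = 0.3345 K/W
ΣR = 8.221×10^-5 + 0.9663 + 0.3345 = 1.301 K/W
Q = ΔT/ΣR = (357 °C − 22.5 °C)/1.301 = 257 W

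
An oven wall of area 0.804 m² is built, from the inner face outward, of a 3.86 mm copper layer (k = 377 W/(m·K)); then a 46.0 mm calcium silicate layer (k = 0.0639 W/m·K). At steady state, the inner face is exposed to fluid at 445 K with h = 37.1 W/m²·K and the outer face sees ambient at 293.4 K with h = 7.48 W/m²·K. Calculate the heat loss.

Q = 138 W

Series thermal resistances, inner to outer:
  R_conv,in = 1/(hA) = 1/(37.1·0.804) = 0.03353 K/W
  R_copper = L/(kA) = 0.00386/(377·0.804) = 1.273×10^-5 K/W
  R_calcium silicate = L/(kA) = 0.0460/(0.0639·0.804) = 0.8954 K/W
  R_conv,out = 1/(hA) = 1/(7.48·0.804) = 0.1663 K/W
ΣR = 0.03353 + 1.273×10^-5 + 0.8954 + 0.1663 = 1.095 K/W
Q = ΔT/ΣR = (445 K − 293.4 K)/1.095 = 138 W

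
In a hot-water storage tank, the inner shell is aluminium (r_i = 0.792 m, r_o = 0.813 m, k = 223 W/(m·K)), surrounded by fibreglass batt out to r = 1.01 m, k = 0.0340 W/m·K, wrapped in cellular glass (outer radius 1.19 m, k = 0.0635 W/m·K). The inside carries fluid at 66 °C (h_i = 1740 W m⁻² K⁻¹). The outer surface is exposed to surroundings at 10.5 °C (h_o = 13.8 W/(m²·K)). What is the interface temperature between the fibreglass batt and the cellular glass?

Resistance network (inner→outer):
  R_conv,in = 1/(4πr²h) = 1/(4π·0.792²·1740) = 7.291×10^-5 K/W
  R_aluminium = (1/0.792 − 1/0.813)/(4πk) = 0.03261/(4π·223) = 1.164×10^-5 K/W
  R_fibreglass batt = (1/0.813 − 1/1.01)/(4πk) = 0.2399/(4π·0.0340) = 0.5615 K/W
  R_cellular glass = (1/1.01 − 1/1.19)/(4πk) = 0.1498/(4π·0.0635) = 0.1877 K/W
  R_conv,out = 1/(4πr²h) = 1/(4π·1.19²·13.8) = 0.004072 K/W
ΣR = 7.291×10^-5 + 1.164×10^-5 + 0.5615 + 0.1877 + 0.004072 = 0.7534 K/W
Q = ΔT/ΣR = (66 °C − 10.5 °C)/0.7534 = 73.67 W
From the inner boundary to the fibreglass batt/cellular glass interface, ΣR_partial = 0.5616 K/W.
T_interface = T_in − Q·ΣR_partial = 66 °C − (73.67)(0.5616) = 24.6 °C

T = 24.6 °C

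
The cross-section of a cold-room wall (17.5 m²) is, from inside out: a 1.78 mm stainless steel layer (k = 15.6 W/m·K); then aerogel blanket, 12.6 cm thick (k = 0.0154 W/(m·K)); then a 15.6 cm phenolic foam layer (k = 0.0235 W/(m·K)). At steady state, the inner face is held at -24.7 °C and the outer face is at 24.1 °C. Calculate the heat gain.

Treat each layer as a resistance in series:
  R_stainless steel = L/(kA) = 0.00178/(15.6·17.5) = 6.520×10^-6 K/W
  R_aerogel blanket = L/(kA) = 0.126/(0.0154·17.5) = 0.4675 K/W
  R_phenolic foam = L/(kA) = 0.156/(0.0235·17.5) = 0.3793 K/W
ΣR = 6.520×10^-6 + 0.4675 + 0.3793 = 0.8468 K/W
Q = ΔT/ΣR = (-24.7 °C − 24.1 °C)/0.8468 = -57.6 W
(Negative Q ⇒ heat flows inward; heat gain = 57.6 W.)

Q = 57.6 W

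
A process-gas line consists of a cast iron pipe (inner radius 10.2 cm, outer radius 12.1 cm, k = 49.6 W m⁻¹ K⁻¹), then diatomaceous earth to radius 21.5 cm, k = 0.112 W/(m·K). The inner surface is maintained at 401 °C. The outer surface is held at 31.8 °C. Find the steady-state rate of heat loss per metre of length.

Series thermal resistances, inner to outer:
  R'_cast iron = ln(0.121/0.102)/(2πk) = 0.1708/(2π·49.6) = 5.481×10^-4 m·K/W
  R'_diatomaceous earth = ln(0.215/0.121)/(2πk) = 0.5748/(2π·0.112) = 0.8169 m·K/W
ΣR = 5.481×10^-4 + 0.8169 = 0.8174 m·K/W
Q' = ΔT/ΣR = (401 °C − 31.8 °C)/0.8174 = 452 W/m

Q' = 452 W/m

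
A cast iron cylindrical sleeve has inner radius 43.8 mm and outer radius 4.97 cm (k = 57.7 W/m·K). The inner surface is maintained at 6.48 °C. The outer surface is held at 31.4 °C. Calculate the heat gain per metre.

Q' = 2πk·ΔT/ln(r₂/r₁) = 2π × 57.7 × 24.92 / ln(0.0497/0.0438) = 71500 W/m

Q' = 71.5 kW/m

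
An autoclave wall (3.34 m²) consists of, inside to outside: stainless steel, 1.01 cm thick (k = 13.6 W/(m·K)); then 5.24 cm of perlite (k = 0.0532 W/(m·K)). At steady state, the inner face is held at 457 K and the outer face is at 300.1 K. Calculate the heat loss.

Resistance network (inner→outer):
  R_stainless steel = L/(kA) = 0.0101/(13.6·3.34) = 2.223×10^-4 K/W
  R_perlite = L/(kA) = 0.0524/(0.0532·3.34) = 0.2949 K/W
ΣR = 2.223×10^-4 + 0.2949 = 0.2951 K/W
Q = ΔT/ΣR = (457 K − 300.1 K)/0.2951 = 532 W

Q = 532 W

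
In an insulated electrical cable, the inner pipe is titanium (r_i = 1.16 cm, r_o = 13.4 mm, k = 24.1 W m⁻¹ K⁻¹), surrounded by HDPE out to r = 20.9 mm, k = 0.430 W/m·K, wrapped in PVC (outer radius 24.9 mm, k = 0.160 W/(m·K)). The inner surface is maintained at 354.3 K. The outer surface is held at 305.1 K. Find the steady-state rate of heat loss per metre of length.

Treat each layer as a resistance in series:
  R'_titanium = ln(0.0134/0.0116)/(2πk) = 0.1442/(2π·24.1) = 9.526×10^-4 m·K/W
  R'_HDPE = ln(0.0209/0.0134)/(2πk) = 0.4445/(2π·0.430) = 0.1645 m·K/W
  R'_PVC = ln(0.0249/0.0209)/(2πk) = 0.1751/(2π·0.160) = 0.1742 m·K/W
ΣR = 9.526×10^-4 + 0.1645 + 0.1742 = 0.3397 m·K/W
Q' = ΔT/ΣR = (354.3 K − 305.1 K)/0.3397 = 145 W/m

Q' = 145 W/m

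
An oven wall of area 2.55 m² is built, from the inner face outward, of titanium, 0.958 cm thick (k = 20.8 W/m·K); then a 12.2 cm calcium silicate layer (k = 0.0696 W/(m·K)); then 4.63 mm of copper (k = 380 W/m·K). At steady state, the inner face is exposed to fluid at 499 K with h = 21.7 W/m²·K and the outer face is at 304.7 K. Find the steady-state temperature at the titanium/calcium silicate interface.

Resistance network (inner→outer):
  R_conv,in = 1/(hA) = 1/(21.7·2.55) = 0.01807 K/W
  R_titanium = L/(kA) = 0.00958/(20.8·2.55) = 1.806×10^-4 K/W
  R_calcium silicate = L/(kA) = 0.122/(0.0696·2.55) = 0.6874 K/W
  R_copper = L/(kA) = 0.00463/(380·2.55) = 4.778×10^-6 K/W
ΣR = 0.01807 + 1.806×10^-4 + 0.6874 + 4.778×10^-6 = 0.7057 K/W
Q = ΔT/ΣR = (499 K − 304.7 K)/0.7057 = 275.3 W
From the inner boundary to the titanium/calcium silicate interface, ΣR_partial = 0.01825 K/W.
T_interface = T_in − Q·ΣR_partial = 499 K − (275.3)(0.01825) = 494 K

T = 494 K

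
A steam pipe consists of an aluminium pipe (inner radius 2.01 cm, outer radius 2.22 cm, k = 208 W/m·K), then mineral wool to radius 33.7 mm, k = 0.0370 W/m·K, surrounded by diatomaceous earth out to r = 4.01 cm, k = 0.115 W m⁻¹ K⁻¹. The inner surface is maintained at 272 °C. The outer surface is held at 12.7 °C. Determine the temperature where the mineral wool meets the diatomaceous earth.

Resistance network (inner→outer):
  R'_aluminium = ln(0.0222/0.0201)/(2πk) = 0.09937/(2π·208) = 7.604×10^-5 m·K/W
  R'_mineral wool = ln(0.0337/0.0222)/(2πk) = 0.4174/(2π·0.0370) = 1.795 m·K/W
  R'_diatomaceous earth = ln(0.0401/0.0337)/(2πk) = 0.1739/(2π·0.115) = 0.2406 m·K/W
ΣR = 7.604×10^-5 + 1.795 + 0.2406 = 2.036 m·K/W
Q' = ΔT/ΣR = (272 °C − 12.7 °C)/2.036 = 127.4 W/m
From the inner boundary to the mineral wool/diatomaceous earth interface, ΣR_partial = 1.795 m·K/W.
T_interface = T_in − Q'·ΣR_partial = 272 °C − (127.4)(1.795) = 43.3 °C

T = 43.3 °C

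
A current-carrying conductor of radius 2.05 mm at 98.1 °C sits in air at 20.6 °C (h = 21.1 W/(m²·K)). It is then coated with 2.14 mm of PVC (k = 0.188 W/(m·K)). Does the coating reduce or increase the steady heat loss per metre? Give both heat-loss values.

increases: 21.1 → 32.2 W/m

Critical radius for a cylinder: r_cr = k/h = 0.00891 m = 0.891 cm.
Outer radius after coating: r₂ = 0.00205 + 0.00214 = 0.00419 m.
Since r₁ < r_cr and r₂ ≤ r_cr, the coating moves toward the maximum at r_cr — heat loss rises.
Bare: R = 1/(2πr₁h) = 3.679 m·K/W; Q = 77.5/3.679 = 21.1 W/m.
Coated: R = R_cond + R_conv = 2.405 m·K/W; Q = 77.5/2.405 = 32.2 W/m.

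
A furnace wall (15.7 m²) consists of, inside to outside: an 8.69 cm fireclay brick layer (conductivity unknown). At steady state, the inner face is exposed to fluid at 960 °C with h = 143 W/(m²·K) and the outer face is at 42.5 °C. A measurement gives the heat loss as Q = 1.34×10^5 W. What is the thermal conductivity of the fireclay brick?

ΣR = ΔT/Q = |960 − 42.5|/1.34×10^5 = 0.006847 K/W
Known resistances:
  R_conv,in = 1/(hA) = 1/(143·15.7) = 4.454×10^-4 K/W
R_fireclay brick = ΣR − ΣR_known = 0.006847 − 4.454×10^-4 = 0.006402 K/W
L/(kA) = 0.006402 ⇒ k = 0.0869/(0.006402·15.7) = 0.865 W/m·K

k = 0.865 W/m·K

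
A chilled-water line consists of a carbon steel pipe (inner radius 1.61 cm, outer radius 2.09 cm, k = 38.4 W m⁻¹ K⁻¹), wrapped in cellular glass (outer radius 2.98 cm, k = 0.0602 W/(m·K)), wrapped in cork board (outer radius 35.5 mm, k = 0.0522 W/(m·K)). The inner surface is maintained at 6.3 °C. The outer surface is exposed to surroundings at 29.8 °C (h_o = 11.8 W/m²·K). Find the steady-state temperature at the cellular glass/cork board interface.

T = 18.2 °C

Resistance network (inner→outer):
  R'_carbon steel = ln(0.0209/0.0161)/(2πk) = 0.2609/(2π·38.4) = 0.001081 m·K/W
  R'_cellular glass = ln(0.0298/0.0209)/(2πk) = 0.3548/(2π·0.0602) = 0.9379 m·K/W
  R'_cork board = ln(0.0355/0.0298)/(2πk) = 0.1750/(2π·0.0522) = 0.5336 m·K/W
  R'_conv,out = 1/(2πr h) = 1/(2π·0.0355·11.8) = 0.3799 m·K/W
ΣR = 0.001081 + 0.9379 + 0.5336 + 0.3799 = 1.852 m·K/W
Q' = ΔT/ΣR = (6.3 °C − 29.8 °C)/1.852 = -12.69 W/m
From the inner boundary to the cellular glass/cork board interface, ΣR_partial = 0.9390 m·K/W.
T_interface = T_in − Q'·ΣR_partial = 6.3 °C − (-12.69)(0.9390) = 18.2 °C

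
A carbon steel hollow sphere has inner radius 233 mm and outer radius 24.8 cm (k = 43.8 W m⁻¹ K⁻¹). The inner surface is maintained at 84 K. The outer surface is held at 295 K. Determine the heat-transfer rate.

Q = 4πk·ΔT/(1/r₁ − 1/r₂) = 4π × 43.8 × 211 / (1/0.233 − 1/0.248) = 4.47×10^5 W

Q = 447 kW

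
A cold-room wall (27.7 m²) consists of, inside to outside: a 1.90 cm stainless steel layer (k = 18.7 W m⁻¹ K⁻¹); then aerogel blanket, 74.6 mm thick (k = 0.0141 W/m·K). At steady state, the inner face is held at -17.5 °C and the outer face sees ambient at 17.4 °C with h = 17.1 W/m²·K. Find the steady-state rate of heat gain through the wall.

Q = 181 W

Treat each layer as a resistance in series:
  R_stainless steel = L/(kA) = 0.0190/(18.7·27.7) = 3.668×10^-5 K/W
  R_aerogel blanket = L/(kA) = 0.0746/(0.0141·27.7) = 0.1910 K/W
  R_conv,out = 1/(hA) = 1/(17.1·27.7) = 0.002111 K/W
ΣR = 3.668×10^-5 + 0.1910 + 0.002111 = 0.1931 K/W
Q = ΔT/ΣR = (-17.5 °C − 17.4 °C)/0.1931 = -181 W
(Negative Q ⇒ heat flows inward; heat gain = 181 W.)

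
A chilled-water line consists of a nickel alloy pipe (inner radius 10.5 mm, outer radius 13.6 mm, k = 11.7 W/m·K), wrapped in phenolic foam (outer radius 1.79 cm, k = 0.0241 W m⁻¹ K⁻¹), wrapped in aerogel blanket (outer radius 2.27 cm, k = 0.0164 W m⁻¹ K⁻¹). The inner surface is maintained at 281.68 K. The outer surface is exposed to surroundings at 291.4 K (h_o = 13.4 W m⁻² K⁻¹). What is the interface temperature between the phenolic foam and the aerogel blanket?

T = 285.5 K

Series thermal resistances, inner to outer:
  R'_nickel alloy = ln(0.0136/0.0105)/(2πk) = 0.2587/(2π·11.7) = 0.003519 m·K/W
  R'_phenolic foam = ln(0.0179/0.0136)/(2πk) = 0.2747/(2π·0.0241) = 1.814 m·K/W
  R'_aerogel blanket = ln(0.0227/0.0179)/(2πk) = 0.2376/(2π·0.0164) = 2.305 m·K/W
  R'_conv,out = 1/(2πr h) = 1/(2π·0.0227·13.4) = 0.5232 m·K/W
ΣR = 0.003519 + 1.814 + 2.305 + 0.5232 = 4.646 m·K/W
Q' = ΔT/ΣR = (281.68 K − 291.4 K)/4.646 = -2.092 W/m
From the inner boundary to the phenolic foam/aerogel blanket interface, ΣR_partial = 1.818 m·K/W.
T_interface = T_in − Q'·ΣR_partial = 281.68 K − (-2.092)(1.818) = 285.5 K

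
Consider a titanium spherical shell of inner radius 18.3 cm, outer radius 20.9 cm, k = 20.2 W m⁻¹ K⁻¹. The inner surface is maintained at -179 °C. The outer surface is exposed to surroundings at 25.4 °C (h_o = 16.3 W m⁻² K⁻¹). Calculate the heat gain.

Series thermal resistances, inner to outer:
  R_titanium = (1/0.183 − 1/0.209)/(4πk) = 0.6798/(4π·20.2) = 0.002678 K/W
  R_conv,out = 1/(4πr²h) = 1/(4π·0.209²·16.3) = 0.1118 K/W
ΣR = 0.002678 + 0.1118 = 0.1145 K/W
Q = ΔT/ΣR = (-179 °C − 25.4 °C)/0.1145 = -1790 W
(Negative Q ⇒ heat flows inward; heat gain = 1790 W.)

Q = 1790 W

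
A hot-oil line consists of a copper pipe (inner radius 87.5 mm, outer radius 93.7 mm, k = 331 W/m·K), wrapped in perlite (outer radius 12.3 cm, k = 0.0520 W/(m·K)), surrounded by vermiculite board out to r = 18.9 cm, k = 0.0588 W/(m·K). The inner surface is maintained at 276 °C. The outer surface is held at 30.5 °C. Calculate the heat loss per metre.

Q' = 123 W/m

Treat each layer as a resistance in series:
  R'_copper = ln(0.0937/0.0875)/(2πk) = 0.06846/(2π·331) = 3.292×10^-5 m·K/W
  R'_perlite = ln(0.123/0.0937)/(2πk) = 0.2721/(2π·0.0520) = 0.8328 m·K/W
  R'_vermiculite board = ln(0.189/0.123)/(2πk) = 0.4296/(2π·0.0588) = 1.163 m·K/W
ΣR = 3.292×10^-5 + 0.8328 + 1.163 = 1.996 m·K/W
Q' = ΔT/ΣR = (276 °C − 30.5 °C)/1.996 = 123 W/m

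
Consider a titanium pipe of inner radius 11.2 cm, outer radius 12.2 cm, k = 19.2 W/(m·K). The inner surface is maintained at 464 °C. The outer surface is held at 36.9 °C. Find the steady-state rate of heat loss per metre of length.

Q' = 2πk·ΔT/ln(r₂/r₁) = 2π × 19.2 × 427.1 / ln(0.122/0.112) = 6.02×10^5 W/m

Q' = 602 kW/m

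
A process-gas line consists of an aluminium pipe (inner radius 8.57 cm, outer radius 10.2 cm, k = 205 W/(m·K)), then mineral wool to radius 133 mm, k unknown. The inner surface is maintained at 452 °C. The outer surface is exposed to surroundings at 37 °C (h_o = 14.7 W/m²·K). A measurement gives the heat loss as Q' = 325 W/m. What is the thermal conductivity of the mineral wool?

k = 0.0353 W/m·K

ΣR = ΔT/Q' = |452 − 37|/325 = 1.277 m·K/W
Known resistances:
  R'_aluminium = ln(0.102/0.0857)/(2πk) = 0.1741/(2π·205) = 1.352×10^-4 m·K/W
  R'_conv,out = 1/(2πr h) = 1/(2π·0.133·14.7) = 0.08141 m·K/W
R_mineral wool = ΣR − ΣR_known = 1.277 − 0.08155 = 1.195 m·K/W
ln(r₂/r₁)/(2πk) = 1.195 ⇒ k = 0.2654/(2π·1.195) = 0.0353 W/m·K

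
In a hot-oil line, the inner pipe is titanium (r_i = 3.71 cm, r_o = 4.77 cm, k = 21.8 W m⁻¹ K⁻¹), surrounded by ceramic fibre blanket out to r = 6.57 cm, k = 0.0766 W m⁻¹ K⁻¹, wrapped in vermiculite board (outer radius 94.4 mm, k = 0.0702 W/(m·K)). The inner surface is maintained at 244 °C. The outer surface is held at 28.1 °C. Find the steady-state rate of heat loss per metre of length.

Q' = 145 W/m

Series thermal resistances, inner to outer:
  R'_titanium = ln(0.0477/0.0371)/(2πk) = 0.2513/(2π·21.8) = 0.001835 m·K/W
  R'_ceramic fibre blanket = ln(0.0657/0.0477)/(2πk) = 0.3202/(2π·0.0766) = 0.6652 m·K/W
  R'_vermiculite board = ln(0.0944/0.0657)/(2πk) = 0.3624/(2π·0.0702) = 0.8217 m·K/W
ΣR = 0.001835 + 0.6652 + 0.8217 = 1.489 m·K/W
Q' = ΔT/ΣR = (244 °C − 28.1 °C)/1.489 = 145 W/m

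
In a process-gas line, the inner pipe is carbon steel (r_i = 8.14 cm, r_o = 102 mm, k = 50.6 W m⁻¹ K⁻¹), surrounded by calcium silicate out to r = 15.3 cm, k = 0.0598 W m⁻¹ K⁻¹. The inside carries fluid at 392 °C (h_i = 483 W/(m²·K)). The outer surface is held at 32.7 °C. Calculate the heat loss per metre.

Q' = 331 W/m

Series thermal resistances, inner to outer:
  R'_conv,in = 1/(2πr h) = 1/(2π·0.0814·483) = 0.004048 m·K/W
  R'_carbon steel = ln(0.102/0.0814)/(2πk) = 0.2256/(2π·50.6) = 7.096×10^-4 m·K/W
  R'_calcium silicate = ln(0.153/0.102)/(2πk) = 0.4055/(2π·0.0598) = 1.079 m·K/W
ΣR = 0.004048 + 7.096×10^-4 + 1.079 = 1.084 m·K/W
Q' = ΔT/ΣR = (392 °C − 32.7 °C)/1.084 = 331 W/m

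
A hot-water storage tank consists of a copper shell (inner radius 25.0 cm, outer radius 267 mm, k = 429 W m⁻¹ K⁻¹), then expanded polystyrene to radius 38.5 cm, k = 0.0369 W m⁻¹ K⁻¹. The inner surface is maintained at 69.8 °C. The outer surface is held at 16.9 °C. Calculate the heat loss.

Resistance network (inner→outer):
  R_copper = (1/0.250 − 1/0.267)/(4πk) = 0.2547/(4π·429) = 4.724×10^-5 K/W
  R_expanded polystyrene = (1/0.267 − 1/0.385)/(4πk) = 1.148/(4π·0.0369) = 2.476 K/W
ΣR = 4.724×10^-5 + 2.476 = 2.476 K/W
Q = ΔT/ΣR = (69.8 °C − 16.9 °C)/2.476 = 21.4 W

Q = 21.4 W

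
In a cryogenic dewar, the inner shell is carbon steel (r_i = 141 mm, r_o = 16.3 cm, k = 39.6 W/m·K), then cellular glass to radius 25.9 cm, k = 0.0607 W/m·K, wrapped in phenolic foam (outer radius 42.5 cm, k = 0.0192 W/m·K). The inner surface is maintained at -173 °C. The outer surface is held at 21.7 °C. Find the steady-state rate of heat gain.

Treat each layer as a resistance in series:
  R_carbon steel = (1/0.141 − 1/0.163)/(4πk) = 0.9572/(4π·39.6) = 0.001924 K/W
  R_cellular glass = (1/0.163 − 1/0.259)/(4πk) = 2.274/(4π·0.0607) = 2.981 K/W
  R_phenolic foam = (1/0.259 − 1/0.425)/(4πk) = 1.508/(4π·0.0192) = 6.250 K/W
ΣR = 0.001924 + 2.981 + 6.250 = 9.233 K/W
Q = ΔT/ΣR = (-173 °C − 21.7 °C)/9.233 = -21.1 W
(Negative Q ⇒ heat flows inward; heat gain = 21.1 W.)

Q = 21.1 W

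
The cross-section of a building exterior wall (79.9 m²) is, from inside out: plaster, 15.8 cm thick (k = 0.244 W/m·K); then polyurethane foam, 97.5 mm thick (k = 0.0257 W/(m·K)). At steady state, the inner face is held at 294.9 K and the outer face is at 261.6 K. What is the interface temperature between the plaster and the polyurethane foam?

T = 290.0 K

Series thermal resistances, inner to outer:
  R_plaster = L/(kA) = 0.158/(0.244·79.9) = 0.008104 K/W
  R_polyurethane foam = L/(kA) = 0.0975/(0.0257·79.9) = 0.04748 K/W
ΣR = 0.008104 + 0.04748 = 0.05558 K/W
Q = ΔT/ΣR = (294.9 K − 261.6 K)/0.05558 = 599.1 W
From the inner boundary to the plaster/polyurethane foam interface, ΣR_partial = 0.008104 K/W.
T_interface = T_in − Q·ΣR_partial = 294.9 K − (599.1)(0.008104) = 290.0 K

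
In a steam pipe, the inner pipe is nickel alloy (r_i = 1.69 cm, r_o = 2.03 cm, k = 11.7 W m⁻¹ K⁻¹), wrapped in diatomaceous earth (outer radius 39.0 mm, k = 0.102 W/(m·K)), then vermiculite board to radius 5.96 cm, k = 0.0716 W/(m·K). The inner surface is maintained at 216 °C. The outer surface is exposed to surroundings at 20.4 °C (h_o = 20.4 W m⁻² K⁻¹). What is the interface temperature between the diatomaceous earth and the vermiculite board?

Series thermal resistances, inner to outer:
  R'_nickel alloy = ln(0.0203/0.0169)/(2πk) = 0.1833/(2π·11.7) = 0.002494 m·K/W
  R'_diatomaceous earth = ln(0.0390/0.0203)/(2πk) = 0.6529/(2π·0.102) = 1.019 m·K/W
  R'_vermiculite board = ln(0.0596/0.0390)/(2πk) = 0.4241/(2π·0.0716) = 0.9427 m·K/W
  R'_conv,out = 1/(2πr h) = 1/(2π·0.0596·20.4) = 0.1309 m·K/W
ΣR = 0.002494 + 1.019 + 0.9427 + 0.1309 = 2.095 m·K/W
Q' = ΔT/ΣR = (216 °C − 20.4 °C)/2.095 = 93.37 W/m
From the inner boundary to the diatomaceous earth/vermiculite board interface, ΣR_partial = 1.021 m·K/W.
T_interface = T_in − Q'·ΣR_partial = 216 °C − (93.37)(1.021) = 121 °C

T = 121 °C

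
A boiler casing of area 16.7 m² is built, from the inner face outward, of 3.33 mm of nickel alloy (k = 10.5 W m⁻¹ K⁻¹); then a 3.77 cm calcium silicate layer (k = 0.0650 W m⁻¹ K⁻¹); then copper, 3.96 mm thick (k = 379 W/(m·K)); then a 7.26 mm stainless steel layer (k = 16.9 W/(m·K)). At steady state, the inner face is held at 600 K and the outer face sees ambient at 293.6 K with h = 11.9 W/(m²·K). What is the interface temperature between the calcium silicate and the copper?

T = 332.5 K

Series thermal resistances, inner to outer:
  R_nickel alloy = L/(kA) = 0.00333/(10.5·16.7) = 1.899×10^-5 K/W
  R_calcium silicate = L/(kA) = 0.0377/(0.0650·16.7) = 0.03473 K/W
  R_copper = L/(kA) = 0.00396/(379·16.7) = 6.257×10^-7 K/W
  R_stainless steel = L/(kA) = 0.00726/(16.9·16.7) = 2.572×10^-5 K/W
  R_conv,out = 1/(hA) = 1/(11.9·16.7) = 0.005032 K/W
ΣR = 1.899×10^-5 + 0.03473 + 6.257×10^-7 + 2.572×10^-5 + 0.005032 = 0.03981 K/W
Q = ΔT/ΣR = (600 K − 293.6 K)/0.03981 = 7697 W
From the inner boundary to the calcium silicate/copper interface, ΣR_partial = 0.03475 K/W.
T_interface = T_in − Q·ΣR_partial = 600 K − (7697)(0.03475) = 332.5 K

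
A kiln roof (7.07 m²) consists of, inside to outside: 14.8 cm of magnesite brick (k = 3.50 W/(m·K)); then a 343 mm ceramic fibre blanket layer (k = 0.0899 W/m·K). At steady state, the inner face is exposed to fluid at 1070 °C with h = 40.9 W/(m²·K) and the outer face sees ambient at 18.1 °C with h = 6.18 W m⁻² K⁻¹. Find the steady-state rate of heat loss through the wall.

Q = 1840 W

Treat each layer as a resistance in series:
  R_conv,in = 1/(hA) = 1/(40.9·7.07) = 0.003458 K/W
  R_magnesite brick = L/(kA) = 0.148/(3.50·7.07) = 0.005981 K/W
  R_ceramic fibre blanket = L/(kA) = 0.343/(0.0899·7.07) = 0.5397 K/W
  R_conv,out = 1/(hA) = 1/(6.18·7.07) = 0.02289 K/W
ΣR = 0.003458 + 0.005981 + 0.5397 + 0.02289 = 0.5720 K/W
Q = ΔT/ΣR = (1070 °C − 18.1 °C)/0.5720 = 1840 W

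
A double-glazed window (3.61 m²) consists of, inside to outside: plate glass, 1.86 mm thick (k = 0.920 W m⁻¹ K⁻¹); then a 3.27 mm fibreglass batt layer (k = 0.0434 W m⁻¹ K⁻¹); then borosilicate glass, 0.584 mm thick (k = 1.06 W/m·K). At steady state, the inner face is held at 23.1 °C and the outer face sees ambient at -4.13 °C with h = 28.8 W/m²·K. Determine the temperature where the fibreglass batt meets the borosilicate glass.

T = 4.40 °C

Resistance network (inner→outer):
  R_plate glass = L/(kA) = 0.00186/(0.920·3.61) = 5.600×10^-4 K/W
  R_fibreglass batt = L/(kA) = 0.00327/(0.0434·3.61) = 0.02087 K/W
  R_borosilicate glass = L/(kA) = 5.84×10^-4/(1.06·3.61) = 1.526×10^-4 K/W
  R_conv,out = 1/(hA) = 1/(28.8·3.61) = 0.009618 K/W
ΣR = 5.600×10^-4 + 0.02087 + 1.526×10^-4 + 0.009618 = 0.03120 K/W
Q = ΔT/ΣR = (23.1 °C − -4.13 °C)/0.03120 = 872.8 W
From the inner boundary to the fibreglass batt/borosilicate glass interface, ΣR_partial = 0.02143 K/W.
T_interface = T_in − Q·ΣR_partial = 23.1 °C − (872.8)(0.02143) = 4.40 °C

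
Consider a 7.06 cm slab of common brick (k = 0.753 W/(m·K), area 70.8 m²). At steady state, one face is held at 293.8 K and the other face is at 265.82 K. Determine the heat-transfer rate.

Q = kA·ΔT/L = 0.753 × 70.8 × |293.8 K − 265.82 K| / 0.0706 = 21100 W

Q = 21.1 kW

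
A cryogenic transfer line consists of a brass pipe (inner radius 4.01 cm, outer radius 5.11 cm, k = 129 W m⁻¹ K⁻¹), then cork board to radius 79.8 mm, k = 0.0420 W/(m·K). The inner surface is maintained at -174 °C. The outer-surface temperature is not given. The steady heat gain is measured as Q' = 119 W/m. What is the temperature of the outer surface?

Series resistances:
  R'_brass = ln(0.0511/0.0401)/(2πk) = 0.2424/(2π·129) = 2.991×10^-4 m·K/W
  R'_cork board = ln(0.0798/0.0511)/(2πk) = 0.4457/(2π·0.0420) = 1.689 m·K/W
ΣR = 1.689 m·K/W
ΔT = Q'·ΣR = 119 × 1.689 = 201.0 K
Heat flows inward, so T_out = T_in + ΔT = -174 + 201.0 = 27.0 °C

T_out = 27.0 °C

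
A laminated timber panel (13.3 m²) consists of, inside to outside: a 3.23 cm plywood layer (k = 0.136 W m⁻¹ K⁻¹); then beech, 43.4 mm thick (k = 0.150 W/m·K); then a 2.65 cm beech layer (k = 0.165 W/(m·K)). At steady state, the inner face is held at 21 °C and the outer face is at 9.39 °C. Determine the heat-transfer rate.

Treat each layer as a resistance in series:
  R_plywood = L/(kA) = 0.0323/(0.136·13.3) = 0.01786 K/W
  R_beech = L/(kA) = 0.0434/(0.150·13.3) = 0.02175 K/W
  R_beech = L/(kA) = 0.0265/(0.165·13.3) = 0.01208 K/W
ΣR = 0.01786 + 0.02175 + 0.01208 = 0.05169 K/W
Q = ΔT/ΣR = (21 °C − 9.39 °C)/0.05169 = 225 W

Q = 225 W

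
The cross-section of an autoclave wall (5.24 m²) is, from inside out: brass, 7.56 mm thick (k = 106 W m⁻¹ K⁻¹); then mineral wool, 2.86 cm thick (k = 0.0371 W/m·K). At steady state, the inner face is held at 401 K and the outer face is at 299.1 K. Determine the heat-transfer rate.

Resistance network (inner→outer):
  R_brass = L/(kA) = 0.00756/(106·5.24) = 1.361×10^-5 K/W
  R_mineral wool = L/(kA) = 0.0286/(0.0371·5.24) = 0.1471 K/W
ΣR = 1.361×10^-5 + 0.1471 = 0.1471 K/W
Q = ΔT/ΣR = (401 K − 299.1 K)/0.1471 = 693 W

Q = 693 W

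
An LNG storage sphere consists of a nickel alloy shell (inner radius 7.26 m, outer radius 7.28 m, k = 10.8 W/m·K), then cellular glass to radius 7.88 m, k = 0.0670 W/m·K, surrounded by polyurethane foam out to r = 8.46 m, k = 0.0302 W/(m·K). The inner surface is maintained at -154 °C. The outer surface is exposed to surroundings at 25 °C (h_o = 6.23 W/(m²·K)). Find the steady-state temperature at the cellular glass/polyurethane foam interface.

Series thermal resistances, inner to outer:
  R_nickel alloy = (1/7.26 − 1/7.28)/(4πk) = 3.784×10^-4/(4π·10.8) = 2.788×10^-6 K/W
  R_cellular glass = (1/7.28 − 1/7.88)/(4πk) = 0.01046/(4π·0.0670) = 0.01242 K/W
  R_polyurethane foam = (1/7.88 − 1/8.46)/(4πk) = 0.008700/(4π·0.0302) = 0.02293 K/W
  R_conv,out = 1/(4πr²h) = 1/(4π·8.46²·6.23) = 1.785×10^-4 K/W
ΣR = 2.788×10^-6 + 0.01242 + 0.02293 + 1.785×10^-4 = 0.03553 K/W
Q = ΔT/ΣR = (-154 °C − 25 °C)/0.03553 = -5038 W
From the inner boundary to the cellular glass/polyurethane foam interface, ΣR_partial = 0.01242 K/W.
T_interface = T_in − Q·ΣR_partial = -154 °C − (-5038)(0.01242) = -91.4 °C

T = -91.4 °C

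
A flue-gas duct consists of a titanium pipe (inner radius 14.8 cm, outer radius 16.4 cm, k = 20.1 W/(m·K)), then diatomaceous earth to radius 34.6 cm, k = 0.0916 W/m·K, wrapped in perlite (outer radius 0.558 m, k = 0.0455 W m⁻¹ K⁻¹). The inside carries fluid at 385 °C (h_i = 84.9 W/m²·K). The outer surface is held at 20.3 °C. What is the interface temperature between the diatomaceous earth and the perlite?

Treat each layer as a resistance in series:
  R'_conv,in = 1/(2πr h) = 1/(2π·0.148·84.9) = 0.01267 m·K/W
  R'_titanium = ln(0.164/0.148)/(2πk) = 0.1027/(2π·20.1) = 8.128×10^-4 m·K/W
  R'_diatomaceous earth = ln(0.346/0.164)/(2πk) = 0.7466/(2π·0.0916) = 1.297 m·K/W
  R'_perlite = ln(0.558/0.346)/(2πk) = 0.4779/(2π·0.0455) = 1.672 m·K/W
ΣR = 0.01267 + 8.128×10^-4 + 1.297 + 1.672 = 2.982 m·K/W
Q' = ΔT/ΣR = (385 °C − 20.3 °C)/2.982 = 122.3 W/m
From the inner boundary to the diatomaceous earth/perlite interface, ΣR_partial = 1.310 m·K/W.
T_interface = T_in − Q'·ΣR_partial = 385 °C − (122.3)(1.310) = 225 °C

T = 225 °C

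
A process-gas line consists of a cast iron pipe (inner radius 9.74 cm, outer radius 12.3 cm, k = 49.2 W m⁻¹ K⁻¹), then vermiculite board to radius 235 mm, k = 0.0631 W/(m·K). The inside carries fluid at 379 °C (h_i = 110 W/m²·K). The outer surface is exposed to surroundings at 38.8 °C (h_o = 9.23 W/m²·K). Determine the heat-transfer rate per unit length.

Resistance network (inner→outer):
  R'_conv,in = 1/(2πr h) = 1/(2π·0.0974·110) = 0.01485 m·K/W
  R'_cast iron = ln(0.123/0.0974)/(2πk) = 0.2334/(2π·49.2) = 7.549×10^-4 m·K/W
  R'_vermiculite board = ln(0.235/0.123)/(2πk) = 0.6474/(2π·0.0631) = 1.633 m·K/W
  R'_conv,out = 1/(2πr h) = 1/(2π·0.235·9.23) = 0.07338 m·K/W
ΣR = 0.01485 + 7.549×10^-4 + 1.633 + 0.07338 = 1.722 m·K/W
Q' = ΔT/ΣR = (379 °C − 38.8 °C)/1.722 = 198 W/m

Q' = 198 W/m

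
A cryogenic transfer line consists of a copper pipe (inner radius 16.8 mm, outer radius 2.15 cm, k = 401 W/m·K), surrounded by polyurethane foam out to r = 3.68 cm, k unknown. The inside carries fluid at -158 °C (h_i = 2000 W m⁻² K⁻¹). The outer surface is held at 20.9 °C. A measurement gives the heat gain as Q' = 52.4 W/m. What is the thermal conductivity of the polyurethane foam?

ΣR = ΔT/Q' = |-158 − 20.9|/52.4 = 3.414 m·K/W
Known resistances:
  R'_conv,in = 1/(2πr h) = 1/(2π·0.0168·2000) = 0.004737 m·K/W
  R'_copper = ln(0.0215/0.0168)/(2πk) = 0.2467/(2π·401) = 9.790×10^-5 m·K/W
R_polyurethane foam = ΣR − ΣR_known = 3.414 − 0.004835 = 3.409 m·K/W
ln(r₂/r₁)/(2πk) = 3.409 ⇒ k = 0.5374/(2π·3.409) = 0.0251 W/m·K

k = 0.0251 W/m·K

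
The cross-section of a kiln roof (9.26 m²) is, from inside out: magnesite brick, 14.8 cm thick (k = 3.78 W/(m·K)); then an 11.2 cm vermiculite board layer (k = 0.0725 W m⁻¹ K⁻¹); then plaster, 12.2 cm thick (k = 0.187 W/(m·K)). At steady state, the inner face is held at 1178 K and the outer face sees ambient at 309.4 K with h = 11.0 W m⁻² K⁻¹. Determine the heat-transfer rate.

Treat each layer as a resistance in series:
  R_magnesite brick = L/(kA) = 0.148/(3.78·9.26) = 0.004228 K/W
  R_vermiculite board = L/(kA) = 0.112/(0.0725·9.26) = 0.1668 K/W
  R_plaster = L/(kA) = 0.122/(0.187·9.26) = 0.07045 K/W
  R_conv,out = 1/(hA) = 1/(11.0·9.26) = 0.009817 K/W
ΣR = 0.004228 + 0.1668 + 0.07045 + 0.009817 = 0.2513 K/W
Q = ΔT/ΣR = (1178 K − 309.4 K)/0.2513 = 3460 W

Q = 3.46 kW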